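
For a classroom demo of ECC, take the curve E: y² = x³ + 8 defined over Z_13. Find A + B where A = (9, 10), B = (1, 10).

(9, 10) + (1, 10). λ = (10 - 10)/(1 - 9) ≡ 0/5 mod 13. 5⁻¹ ≡ 8 (mod 13), so λ ≡ 0.
  x = λ² - 9 - 1 = 0 - 10 ≡ 3; y = λ·(9 - 3) - 10 ≡ 3. → (3, 3)

(3, 3)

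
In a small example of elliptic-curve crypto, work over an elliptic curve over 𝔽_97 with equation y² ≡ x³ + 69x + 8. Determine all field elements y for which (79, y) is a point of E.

x³ + 69x + 8 = 498498 ≡ 15 (mod 97).
15 is a non-residue mod 97; no y exists.

none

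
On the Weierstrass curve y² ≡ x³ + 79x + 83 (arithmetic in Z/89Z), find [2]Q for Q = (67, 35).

(2, 58)

tangent at (67, 35): λ = (3·67² + 79)/(2·35) ≡ 18/70. 70⁻¹ ≡ 14 (mod 89) since 70·14 = 980 ≡ 1, so λ ≡ 18·14 ≡ 74.
  x = λ² - 67 - 67 = 5476 - 134 ≡ 2; y = λ·(67 - 2) - 35 ≡ 58. → (2, 58)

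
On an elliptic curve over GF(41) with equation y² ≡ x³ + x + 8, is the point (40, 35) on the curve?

y² = 35² ≡ 36; x³ + 1x + 8 = 64048 ≡ 6 (mod 41). 36 ≠ 6.

no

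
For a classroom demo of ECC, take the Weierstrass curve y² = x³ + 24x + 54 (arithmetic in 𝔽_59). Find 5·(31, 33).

(3, 25)

Write P = (31, 33).
Double-and-add on 5 = (101)₂. Start with P = (31, 33) for the leading 1-bit.
double: tangent at (31, 33): λ = (3·31² + 24)/(2·33) ≡ 16/7. 7⁻¹ ≡ 17 (mod 59), so λ ≡ 16·17 ≡ 36.
  x = λ² - 31 - 31 = 1296 - 62 ≡ 54; y = λ·(31 - 54) - 33 ≡ 24. → (54, 24)
double: tangent at (54, 24): λ = (3·54² + 24)/(2·24) ≡ 40/48. 48⁻¹ ≡ 16 (mod 59), so λ ≡ 40·16 ≡ 50.
  x = λ² - 54 - 54 = 2500 - 108 ≡ 32; y = λ·(54 - 32) - 24 ≡ 14. → (32, 14)
add P: (32, 14) + (31, 33). λ = (33 - 14)/(31 - 32) ≡ 19/58 mod 59. 58⁻¹ ≡ 58 (mod 59) since 58·58 = 3364 ≡ 1, so λ ≡ 40.
  x = λ² - 32 - 31 = 1600 - 63 ≡ 3; y = λ·(32 - 3) - 14 ≡ 25. → (3, 25)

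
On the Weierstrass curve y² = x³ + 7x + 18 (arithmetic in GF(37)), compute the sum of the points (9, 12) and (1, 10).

(34, 28)

(9, 12) + (1, 10). λ = (10 - 12)/(1 - 9) ≡ 35/29 mod 37. 29⁻¹ ≡ 23 (mod 37) since 29·23 = 667 ≡ 1, so λ ≡ 28.
  x = λ² - 9 - 1 = 784 - 10 ≡ 34; y = λ·(9 - 34) - 12 ≡ 28. → (34, 28)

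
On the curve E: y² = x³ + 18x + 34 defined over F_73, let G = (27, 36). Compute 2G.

tangent at (27, 36): λ = (3·27² + 18)/(2·36) ≡ 15/72. 72⁻¹ ≡ 72 (mod 73) since 72·72 = 5184 ≡ 1, so λ ≡ 15·72 ≡ 58.
  x = λ² - 27 - 27 = 3364 - 54 ≡ 25; y = λ·(27 - 25) - 36 ≡ 7. → (25, 7)

(25, 7)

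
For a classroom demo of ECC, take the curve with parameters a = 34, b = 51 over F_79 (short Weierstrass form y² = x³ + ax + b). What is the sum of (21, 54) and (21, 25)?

The two points share x = 21 and their y-coordinates satisfy 54 + 25 ≡ 0 (mod 79), so they are inverses. Their sum is ∞.

O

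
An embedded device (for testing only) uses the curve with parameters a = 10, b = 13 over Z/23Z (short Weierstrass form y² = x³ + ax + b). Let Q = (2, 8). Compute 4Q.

Repeated addition: build up to 4Q.
2Q: tangent at (2, 8): λ = (3·2² + 10)/(2·8) ≡ 22/16. 16⁻¹ ≡ 13 (mod 23) since 16·13 = 208 ≡ 1, so λ ≡ 22·13 ≡ 10.
  x = λ² - 2 - 2 = 100 - 4 ≡ 4; y = λ·(2 - 4) - 8 ≡ 18. → (4, 18)
3Q: (4, 18) + (2, 8). λ = (8 - 18)/(2 - 4) ≡ 13/21 mod 23. 21⁻¹ ≡ 11 (mod 23), so λ ≡ 5.
  x = λ² - 4 - 2 = 25 - 6 ≡ 19; y = λ·(4 - 19) - 18 ≡ 22. → (19, 22)
4Q: (19, 22) + (2, 8). λ = (8 - 22)/(2 - 19) ≡ 9/6 mod 23. 6⁻¹ ≡ 4 (mod 23), so λ ≡ 13.
  x = λ² - 19 - 2 = 169 - 21 ≡ 10; y = λ·(19 - 10) - 22 ≡ 3. → (10, 3)

(10, 3)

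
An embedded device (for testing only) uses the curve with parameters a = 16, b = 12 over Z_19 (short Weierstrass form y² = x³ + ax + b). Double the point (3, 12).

(14, 15)

tangent at (3, 12): λ = (3·3² + 16)/(2·12) ≡ 5/5. 5⁻¹ ≡ 4 (mod 19) since 5·4 = 20 ≡ 1, so λ ≡ 5·4 ≡ 1.
  x = λ² - 3 - 3 = 1 - 6 ≡ 14; y = λ·(3 - 14) - 12 ≡ 15. → (14, 15)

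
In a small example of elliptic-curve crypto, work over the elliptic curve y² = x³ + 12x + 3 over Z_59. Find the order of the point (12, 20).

6

2P: tangent at (12, 20): λ = (3·12² + 12)/(2·20) ≡ 31/40. 40⁻¹ ≡ 31 (mod 59), so λ ≡ 31·31 ≡ 17.
  x = λ² - 12 - 12 = 289 - 24 ≡ 29; y = λ·(12 - 29) - 20 ≡ 45. → (29, 45)
3P: (29, 45) + (12, 20). λ = (20 - 45)/(12 - 29) ≡ 34/42 mod 59. 42⁻¹ ≡ 52 (mod 59) since 42·52 = 2184 ≡ 1, so λ ≡ 57.
  x = λ² - 29 - 12 = 3249 - 41 ≡ 22; y = λ·(29 - 22) - 45 ≡ 0. → (22, 0)
4P: (22, 0) + (12, 20). λ = (20 - 0)/(12 - 22) ≡ 20/49 mod 59. 49⁻¹ ≡ 53 (mod 59), so λ ≡ 57.
  x = λ² - 22 - 12 = 3249 - 34 ≡ 29; y = λ·(22 - 29) - 0 ≡ 14. → (29, 14)
5P: (29, 14) + (12, 20). λ = (20 - 14)/(12 - 29) ≡ 6/42 mod 59. 42⁻¹ ≡ 52 (mod 59), so λ ≡ 17.
  x = λ² - 29 - 12 = 289 - 41 ≡ 12; y = λ·(29 - 12) - 14 ≡ 39. → (12, 39)
6P: (12, 39) + (12, 20): same x and y₁ ≡ -y₂, so the sum is O.
6P = O, so the order is 6.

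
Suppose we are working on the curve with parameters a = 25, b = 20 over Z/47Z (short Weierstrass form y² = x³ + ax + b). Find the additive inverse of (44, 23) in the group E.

-(44, 23) = (44, -23 mod 47) = (44, 24).

(44, 24)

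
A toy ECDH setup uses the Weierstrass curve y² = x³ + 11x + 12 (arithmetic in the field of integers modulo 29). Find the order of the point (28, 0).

2P: (28, 0) + (28, 0): same x and y₁ ≡ -y₂, so the sum is O.
2P = O, so the order is 2.

2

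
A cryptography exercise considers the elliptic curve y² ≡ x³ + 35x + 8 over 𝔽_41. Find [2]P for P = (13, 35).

(13, 6)

tangent at (13, 35): λ = (3·13² + 35)/(2·35) ≡ 9/29. 29⁻¹ ≡ 17 (mod 41) since 29·17 = 493 ≡ 1, so λ ≡ 9·17 ≡ 30.
  x = λ² - 13 - 13 = 900 - 26 ≡ 13; y = λ·(13 - 13) - 35 ≡ 6. → (13, 6)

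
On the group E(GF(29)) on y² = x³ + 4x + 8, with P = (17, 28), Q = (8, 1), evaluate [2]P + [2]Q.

First 2P:
Repeated addition: build up to 2P.
2P: tangent at (17, 28): λ = (3·17² + 4)/(2·28) ≡ 1/27. 27⁻¹ ≡ 14 (mod 29), so λ ≡ 1·14 ≡ 14.
  x = λ² - 17 - 17 = 196 - 34 ≡ 17; y = λ·(17 - 17) - 28 ≡ 1. → (17, 1)
2P = (17, 1).
Next 2Q:
Repeated addition: build up to 2Q.
2Q: tangent at (8, 1): λ = (3·8² + 4)/(2·1) ≡ 22/2. 2⁻¹ ≡ 15 (mod 29) since 2·15 = 30 ≡ 1, so λ ≡ 22·15 ≡ 11.
  x = λ² - 8 - 8 = 121 - 16 ≡ 18; y = λ·(8 - 18) - 1 ≡ 5. → (18, 5)
2Q = (18, 5).
Finally 2P + 2Q:
(17, 1) + (18, 5). λ = (5 - 1)/(18 - 17) ≡ 4/1 mod 29. 1⁻¹ ≡ 1 (mod 29) since 1·1 = 1 ≡ 1, so λ ≡ 4.
  x = λ² - 17 - 18 = 16 - 35 ≡ 10; y = λ·(17 - 10) - 1 ≡ 27. → (10, 27)

(10, 27)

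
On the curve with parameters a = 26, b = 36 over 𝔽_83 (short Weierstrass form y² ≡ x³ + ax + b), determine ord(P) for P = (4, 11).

3

2P: tangent at (4, 11): λ = (3·4² + 26)/(2·11) ≡ 74/22. 22⁻¹ ≡ 34 (mod 83) since 22·34 = 748 ≡ 1, so λ ≡ 74·34 ≡ 26.
  x = λ² - 4 - 4 = 676 - 8 ≡ 4; y = λ·(4 - 4) - 11 ≡ 72. → (4, 72)
3P: (4, 72) + (4, 11): same x and y₁ ≡ -y₂, so the sum is ∞.
3P = ∞, so the order is 3.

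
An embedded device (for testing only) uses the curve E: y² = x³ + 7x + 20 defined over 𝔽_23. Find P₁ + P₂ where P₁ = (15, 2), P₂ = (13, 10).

(15, 2) + (13, 10). λ = (10 - 2)/(13 - 15) ≡ 8/21 mod 23. 21⁻¹ ≡ 11 (mod 23), so λ ≡ 19.
  x = λ² - 15 - 13 = 361 - 28 ≡ 11; y = λ·(15 - 11) - 2 ≡ 5. → (11, 5)

(11, 5)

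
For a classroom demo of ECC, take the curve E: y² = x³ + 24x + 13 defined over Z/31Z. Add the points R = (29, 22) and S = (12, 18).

(4, 24)

(29, 22) + (12, 18). λ = (18 - 22)/(12 - 29) ≡ 27/14 mod 31. 14⁻¹ ≡ 20 (mod 31) since 14·20 = 280 ≡ 1, so λ ≡ 13.
  x = λ² - 29 - 12 = 169 - 41 ≡ 4; y = λ·(29 - 4) - 22 ≡ 24. → (4, 24)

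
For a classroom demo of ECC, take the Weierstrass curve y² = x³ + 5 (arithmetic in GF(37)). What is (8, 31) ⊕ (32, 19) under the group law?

(8, 31) + (32, 19). λ = (19 - 31)/(32 - 8) ≡ 25/24 mod 37. 24⁻¹ ≡ 17 (mod 37) since 24·17 = 408 ≡ 1, so λ ≡ 18.
  x = λ² - 8 - 32 = 324 - 40 ≡ 25; y = λ·(8 - 25) - 31 ≡ 33. → (25, 33)

(25, 33)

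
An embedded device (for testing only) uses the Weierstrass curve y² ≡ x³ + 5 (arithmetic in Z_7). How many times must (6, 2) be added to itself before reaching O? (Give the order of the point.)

7

2P: tangent at (6, 2): λ = (3·6² + 0)/(2·2) ≡ 3/4. 4⁻¹ ≡ 2 (mod 7), so λ ≡ 3·2 ≡ 6.
  x = λ² - 6 - 6 = 36 - 12 ≡ 3; y = λ·(6 - 3) - 2 ≡ 2. → (3, 2)
3P: (3, 2) + (6, 2). λ = (2 - 2)/(6 - 3) ≡ 0/3 mod 7. 3⁻¹ ≡ 5 (mod 7), so λ ≡ 0.
  x = λ² - 3 - 6 = 0 - 9 ≡ 5; y = λ·(3 - 5) - 2 ≡ 5. → (5, 5)
4P: (5, 5) + (6, 2). λ = (2 - 5)/(6 - 5) ≡ 4/1 mod 7. 1⁻¹ ≡ 1 (mod 7), so λ ≡ 4.
  x = λ² - 5 - 6 = 16 - 11 ≡ 5; y = λ·(5 - 5) - 5 ≡ 2. → (5, 2)
5P: (5, 2) + (6, 2). λ = (2 - 2)/(6 - 5) ≡ 0/1 mod 7. 1⁻¹ ≡ 1 (mod 7) since 1·1 = 1 ≡ 1, so λ ≡ 0.
  x = λ² - 5 - 6 = 0 - 11 ≡ 3; y = λ·(5 - 3) - 2 ≡ 5. → (3, 5)
6P: (3, 5) + (6, 2). λ = (2 - 5)/(6 - 3) ≡ 4/3 mod 7. 3⁻¹ ≡ 5 (mod 7), so λ ≡ 6.
  x = λ² - 3 - 6 = 36 - 9 ≡ 6; y = λ·(3 - 6) - 5 ≡ 5. → (6, 5)
7P: (6, 5) + (6, 2): same x and y₁ ≡ -y₂, so the sum is O.
7P = O, so the order is 7.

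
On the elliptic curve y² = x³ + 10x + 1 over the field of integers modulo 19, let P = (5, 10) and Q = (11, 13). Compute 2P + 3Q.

(16, 1)

First 2P:
Repeated addition: build up to 2P.
2P: tangent at (5, 10): λ = (3·5² + 10)/(2·10) ≡ 9/1. 1⁻¹ ≡ 1 (mod 19), so λ ≡ 9·1 ≡ 9.
  x = λ² - 5 - 5 = 81 - 10 ≡ 14; y = λ·(5 - 14) - 10 ≡ 4. → (14, 4)
2P = (14, 4).
Next 3Q:
Repeated addition: build up to 3Q.
2Q: tangent at (11, 13): λ = (3·11² + 10)/(2·13) ≡ 12/7. 7⁻¹ ≡ 11 (mod 19), so λ ≡ 12·11 ≡ 18.
  x = λ² - 11 - 11 = 324 - 22 ≡ 17; y = λ·(11 - 17) - 13 ≡ 12. → (17, 12)
3Q: (17, 12) + (11, 13). λ = (13 - 12)/(11 - 17) ≡ 1/13 mod 19. 13⁻¹ ≡ 3 (mod 19), so λ ≡ 3.
  x = λ² - 17 - 11 = 9 - 28 ≡ 0; y = λ·(17 - 0) - 12 ≡ 1. → (0, 1)
3Q = (0, 1).
Finally 2P + 3Q:
(14, 4) + (0, 1). λ = (1 - 4)/(0 - 14) ≡ 16/5 mod 19. 5⁻¹ ≡ 4 (mod 19), so λ ≡ 7.
  x = λ² - 14 - 0 = 49 - 14 ≡ 16; y = λ·(14 - 16) - 4 ≡ 1. → (16, 1)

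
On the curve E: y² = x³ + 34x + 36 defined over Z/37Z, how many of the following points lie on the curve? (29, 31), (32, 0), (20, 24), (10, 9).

(29, 31): 31² ≡ 36, rhs ≡ 29 → off.
(32, 0): 0² ≡ 0, rhs ≡ 0 → on.
(20, 24): 24² ≡ 21, rhs ≡ 21 → on.
(10, 9): 9² ≡ 7, rhs ≡ 7 → on.

3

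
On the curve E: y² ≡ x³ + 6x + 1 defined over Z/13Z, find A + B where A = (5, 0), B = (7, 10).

(0, 12)

(5, 0) + (7, 10). λ = (10 - 0)/(7 - 5) ≡ 10/2 mod 13. 2⁻¹ ≡ 7 (mod 13), so λ ≡ 5.
  x = λ² - 5 - 7 = 25 - 12 ≡ 0; y = λ·(5 - 0) - 0 ≡ 12. → (0, 12)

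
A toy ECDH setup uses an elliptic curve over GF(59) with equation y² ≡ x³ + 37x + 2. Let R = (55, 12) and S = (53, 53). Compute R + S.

(32, 18)

(55, 12) + (53, 53). λ = (53 - 12)/(53 - 55) ≡ 41/57 mod 59. 57⁻¹ ≡ 29 (mod 59) since 57·29 = 1653 ≡ 1, so λ ≡ 9.
  x = λ² - 55 - 53 = 81 - 108 ≡ 32; y = λ·(55 - 32) - 12 ≡ 18. → (32, 18)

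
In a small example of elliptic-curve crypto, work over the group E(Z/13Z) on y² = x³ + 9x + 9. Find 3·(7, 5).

Write Q = (7, 5).
Repeated addition: build up to 3Q.
2Q: tangent at (7, 5): λ = (3·7² + 9)/(2·5) ≡ 0/10. 10⁻¹ ≡ 4 (mod 13) since 10·4 = 40 ≡ 1, so λ ≡ 0·4 ≡ 0.
  x = λ² - 7 - 7 = 0 - 14 ≡ 12; y = λ·(7 - 12) - 5 ≡ 8. → (12, 8)
3Q: (12, 8) + (7, 5). λ = (5 - 8)/(7 - 12) ≡ 10/8 mod 13. 8⁻¹ ≡ 5 (mod 13), so λ ≡ 11.
  x = λ² - 12 - 7 = 121 - 19 ≡ 11; y = λ·(12 - 11) - 8 ≡ 3. → (11, 3)

(11, 3)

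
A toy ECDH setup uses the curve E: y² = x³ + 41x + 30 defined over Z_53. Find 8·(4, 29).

Write P = (4, 29).
Repeated addition: build up to 8P.
2P: tangent at (4, 29): λ = (3·4² + 41)/(2·29) ≡ 36/5. 5⁻¹ ≡ 32 (mod 53), so λ ≡ 36·32 ≡ 39.
  x = λ² - 4 - 4 = 1521 - 8 ≡ 29; y = λ·(4 - 29) - 29 ≡ 3. → (29, 3)
3P: (29, 3) + (4, 29). λ = (29 - 3)/(4 - 29) ≡ 26/28 mod 53. 28⁻¹ ≡ 36 (mod 53), so λ ≡ 35.
  x = λ² - 29 - 4 = 1225 - 33 ≡ 26; y = λ·(29 - 26) - 3 ≡ 49. → (26, 49)
4P: (26, 49) + (4, 29). λ = (29 - 49)/(4 - 26) ≡ 33/31 mod 53. 31⁻¹ ≡ 12 (mod 53) since 31·12 = 372 ≡ 1, so λ ≡ 25.
  x = λ² - 26 - 4 = 625 - 30 ≡ 12; y = λ·(26 - 12) - 49 ≡ 36. → (12, 36)
5P: (12, 36) + (4, 29). λ = (29 - 36)/(4 - 12) ≡ 46/45 mod 53. 45⁻¹ ≡ 33 (mod 53) since 45·33 = 1485 ≡ 1, so λ ≡ 34.
  x = λ² - 12 - 4 = 1156 - 16 ≡ 27; y = λ·(12 - 27) - 36 ≡ 37. → (27, 37)
6P: (27, 37) + (4, 29). λ = (29 - 37)/(4 - 27) ≡ 45/30 mod 53. 30⁻¹ ≡ 23 (mod 53), so λ ≡ 28.
  x = λ² - 27 - 4 = 784 - 31 ≡ 11; y = λ·(27 - 11) - 37 ≡ 40. → (11, 40)
7P: (11, 40) + (4, 29). λ = (29 - 40)/(4 - 11) ≡ 42/46 mod 53. 46⁻¹ ≡ 15 (mod 53), so λ ≡ 47.
  x = λ² - 11 - 4 = 2209 - 15 ≡ 21; y = λ·(11 - 21) - 40 ≡ 20. → (21, 20)
8P: (21, 20) + (4, 29). λ = (29 - 20)/(4 - 21) ≡ 9/36 mod 53. 36⁻¹ ≡ 28 (mod 53) since 36·28 = 1008 ≡ 1, so λ ≡ 40.
  x = λ² - 21 - 4 = 1600 - 25 ≡ 38; y = λ·(21 - 38) - 20 ≡ 42. → (38, 42)

(38, 42)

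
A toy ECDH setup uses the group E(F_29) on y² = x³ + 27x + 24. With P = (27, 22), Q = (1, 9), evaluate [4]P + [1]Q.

First 4P:
Double-and-add on 4 = (100)₂. Start with P = (27, 22) for the leading 1-bit.
double: tangent at (27, 22): λ = (3·27² + 27)/(2·22) ≡ 10/15. 15⁻¹ ≡ 2 (mod 29) since 15·2 = 30 ≡ 1, so λ ≡ 10·2 ≡ 20.
  x = λ² - 27 - 27 = 400 - 54 ≡ 27; y = λ·(27 - 27) - 22 ≡ 7. → (27, 7)
double: tangent at (27, 7): λ = (3·27² + 27)/(2·7) ≡ 10/14. 14⁻¹ ≡ 27 (mod 29), so λ ≡ 10·27 ≡ 9.
  x = λ² - 27 - 27 = 81 - 54 ≡ 27; y = λ·(27 - 27) - 7 ≡ 22. → (27, 22)
4P = (27, 22).
Finally 4P + Q:
(27, 22) + (1, 9). λ = (9 - 22)/(1 - 27) ≡ 16/3 mod 29. 3⁻¹ ≡ 10 (mod 29), so λ ≡ 15.
  x = λ² - 27 - 1 = 225 - 28 ≡ 23; y = λ·(27 - 23) - 22 ≡ 9. → (23, 9)

(23, 9)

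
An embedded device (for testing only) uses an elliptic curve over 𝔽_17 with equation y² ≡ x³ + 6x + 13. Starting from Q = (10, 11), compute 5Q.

(5, 10)

Repeated addition: build up to 5Q.
2Q: tangent at (10, 11): λ = (3·10² + 6)/(2·11) ≡ 0/5. 5⁻¹ ≡ 7 (mod 17), so λ ≡ 0·7 ≡ 0.
  x = λ² - 10 - 10 = 0 - 20 ≡ 14; y = λ·(10 - 14) - 11 ≡ 6. → (14, 6)
3Q: (14, 6) + (10, 11). λ = (11 - 6)/(10 - 14) ≡ 5/13 mod 17. 13⁻¹ ≡ 4 (mod 17), so λ ≡ 3.
  x = λ² - 14 - 10 = 9 - 24 ≡ 2; y = λ·(14 - 2) - 6 ≡ 13. → (2, 13)
4Q: (2, 13) + (10, 11). λ = (11 - 13)/(10 - 2) ≡ 15/8 mod 17. 8⁻¹ ≡ 15 (mod 17), so λ ≡ 4.
  x = λ² - 2 - 10 = 16 - 12 ≡ 4; y = λ·(2 - 4) - 13 ≡ 13. → (4, 13)
5Q: (4, 13) + (10, 11). λ = (11 - 13)/(10 - 4) ≡ 15/6 mod 17. 6⁻¹ ≡ 3 (mod 17) since 6·3 = 18 ≡ 1, so λ ≡ 11.
  x = λ² - 4 - 10 = 121 - 14 ≡ 5; y = λ·(4 - 5) - 13 ≡ 10. → (5, 10)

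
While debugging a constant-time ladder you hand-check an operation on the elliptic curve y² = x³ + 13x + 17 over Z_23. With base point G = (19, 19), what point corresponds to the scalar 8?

(8, 9)

Repeated addition: build up to 8G.
2G: tangent at (19, 19): λ = (3·19² + 13)/(2·19) ≡ 15/15. 15⁻¹ ≡ 20 (mod 23) since 15·20 = 300 ≡ 1, so λ ≡ 15·20 ≡ 1.
  x = λ² - 19 - 19 = 1 - 38 ≡ 9; y = λ·(19 - 9) - 19 ≡ 14. → (9, 14)
3G: (9, 14) + (19, 19). λ = (19 - 14)/(19 - 9) ≡ 5/10 mod 23. 10⁻¹ ≡ 7 (mod 23), so λ ≡ 12.
  x = λ² - 9 - 19 = 144 - 28 ≡ 1; y = λ·(9 - 1) - 14 ≡ 13. → (1, 13)
4G: (1, 13) + (19, 19). λ = (19 - 13)/(19 - 1) ≡ 6/18 mod 23. 18⁻¹ ≡ 9 (mod 23), so λ ≡ 8.
  x = λ² - 1 - 19 = 64 - 20 ≡ 21; y = λ·(1 - 21) - 13 ≡ 11. → (21, 11)
5G: (21, 11) + (19, 19). λ = (19 - 11)/(19 - 21) ≡ 8/21 mod 23. 21⁻¹ ≡ 11 (mod 23) since 21·11 = 231 ≡ 1, so λ ≡ 19.
  x = λ² - 21 - 19 = 361 - 40 ≡ 22; y = λ·(21 - 22) - 11 ≡ 16. → (22, 16)
6G: (22, 16) + (19, 19). λ = (19 - 16)/(19 - 22) ≡ 3/20 mod 23. 20⁻¹ ≡ 15 (mod 23), so λ ≡ 22.
  x = λ² - 22 - 19 = 484 - 41 ≡ 6; y = λ·(22 - 6) - 16 ≡ 14. → (6, 14)
7G: (6, 14) + (19, 19). λ = (19 - 14)/(19 - 6) ≡ 5/13 mod 23. 13⁻¹ ≡ 16 (mod 23) since 13·16 = 208 ≡ 1, so λ ≡ 11.
  x = λ² - 6 - 19 = 121 - 25 ≡ 4; y = λ·(6 - 4) - 14 ≡ 8. → (4, 8)
8G: (4, 8) + (19, 19). λ = (19 - 8)/(19 - 4) ≡ 11/15 mod 23. 15⁻¹ ≡ 20 (mod 23), so λ ≡ 13.
  x = λ² - 4 - 19 = 169 - 23 ≡ 8; y = λ·(4 - 8) - 8 ≡ 9. → (8, 9)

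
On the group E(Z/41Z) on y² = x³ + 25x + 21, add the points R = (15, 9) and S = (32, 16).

(39, 39)

(15, 9) + (32, 16). λ = (16 - 9)/(32 - 15) ≡ 7/17 mod 41. 17⁻¹ ≡ 29 (mod 41), so λ ≡ 39.
  x = λ² - 15 - 32 = 1521 - 47 ≡ 39; y = λ·(15 - 39) - 9 ≡ 39. → (39, 39)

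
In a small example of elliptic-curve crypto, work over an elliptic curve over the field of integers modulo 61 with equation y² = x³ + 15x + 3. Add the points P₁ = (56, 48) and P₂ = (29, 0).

(56, 48) + (29, 0). λ = (0 - 48)/(29 - 56) ≡ 13/34 mod 61. 34⁻¹ ≡ 9 (mod 61), so λ ≡ 56.
  x = λ² - 56 - 29 = 3136 - 85 ≡ 1; y = λ·(56 - 1) - 48 ≡ 43. → (1, 43)

(1, 43)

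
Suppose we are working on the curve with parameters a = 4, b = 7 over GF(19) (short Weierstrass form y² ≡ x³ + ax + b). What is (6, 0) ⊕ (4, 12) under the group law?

(7, 6)

(6, 0) + (4, 12). λ = (12 - 0)/(4 - 6) ≡ 12/17 mod 19. 17⁻¹ ≡ 9 (mod 19), so λ ≡ 13.
  x = λ² - 6 - 4 = 169 - 10 ≡ 7; y = λ·(6 - 7) - 0 ≡ 6. → (7, 6)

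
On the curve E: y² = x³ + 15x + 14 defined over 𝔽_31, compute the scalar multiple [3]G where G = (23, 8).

Repeated addition: build up to 3G.
2G: tangent at (23, 8): λ = (3·23² + 15)/(2·8) ≡ 21/16. 16⁻¹ ≡ 2 (mod 31), so λ ≡ 21·2 ≡ 11.
  x = λ² - 23 - 23 = 121 - 46 ≡ 13; y = λ·(23 - 13) - 8 ≡ 9. → (13, 9)
3G: (13, 9) + (23, 8). λ = (8 - 9)/(23 - 13) ≡ 30/10 mod 31. 10⁻¹ ≡ 28 (mod 31), so λ ≡ 3.
  x = λ² - 13 - 23 = 9 - 36 ≡ 4; y = λ·(13 - 4) - 9 ≡ 18. → (4, 18)

(4, 18)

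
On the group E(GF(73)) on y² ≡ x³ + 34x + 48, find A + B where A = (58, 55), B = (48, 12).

(49, 64)

(58, 55) + (48, 12). λ = (12 - 55)/(48 - 58) ≡ 30/63 mod 73. 63⁻¹ ≡ 51 (mod 73), so λ ≡ 70.
  x = λ² - 58 - 48 = 4900 - 106 ≡ 49; y = λ·(58 - 49) - 55 ≡ 64. → (49, 64)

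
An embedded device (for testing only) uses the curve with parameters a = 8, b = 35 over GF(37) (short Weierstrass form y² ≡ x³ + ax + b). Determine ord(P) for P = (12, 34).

11

2P: tangent at (12, 34): λ = (3·12² + 8)/(2·34) ≡ 33/31. 31⁻¹ ≡ 6 (mod 37), so λ ≡ 33·6 ≡ 13.
  x = λ² - 12 - 12 = 169 - 24 ≡ 34; y = λ·(12 - 34) - 34 ≡ 13. → (34, 13)
3P: (34, 13) + (12, 34). λ = (34 - 13)/(12 - 34) ≡ 21/15 mod 37. 15⁻¹ ≡ 5 (mod 37), so λ ≡ 31.
  x = λ² - 34 - 12 = 961 - 46 ≡ 27; y = λ·(34 - 27) - 13 ≡ 19. → (27, 19)
4P: (27, 19) + (12, 34). λ = (34 - 19)/(12 - 27) ≡ 15/22 mod 37. 22⁻¹ ≡ 32 (mod 37) since 22·32 = 704 ≡ 1, so λ ≡ 36.
  x = λ² - 27 - 12 = 1296 - 39 ≡ 36; y = λ·(27 - 36) - 19 ≡ 27. → (36, 27)
5P: (36, 27) + (12, 34). λ = (34 - 27)/(12 - 36) ≡ 7/13 mod 37. 13⁻¹ ≡ 20 (mod 37), so λ ≡ 29.
  x = λ² - 36 - 12 = 841 - 48 ≡ 16; y = λ·(36 - 16) - 27 ≡ 35. → (16, 35)
6P: (16, 35) + (12, 34). λ = (34 - 35)/(12 - 16) ≡ 36/33 mod 37. 33⁻¹ ≡ 9 (mod 37) since 33·9 = 297 ≡ 1, so λ ≡ 28.
  x = λ² - 16 - 12 = 784 - 28 ≡ 16; y = λ·(16 - 16) - 35 ≡ 2. → (16, 2)
7P: (16, 2) + (12, 34). λ = (34 - 2)/(12 - 16) ≡ 32/33 mod 37. 33⁻¹ ≡ 9 (mod 37), so λ ≡ 29.
  x = λ² - 16 - 12 = 841 - 28 ≡ 36; y = λ·(16 - 36) - 2 ≡ 10. → (36, 10)
8P: (36, 10) + (12, 34). λ = (34 - 10)/(12 - 36) ≡ 24/13 mod 37. 13⁻¹ ≡ 20 (mod 37), so λ ≡ 36.
  x = λ² - 36 - 12 = 1296 - 48 ≡ 27; y = λ·(36 - 27) - 10 ≡ 18. → (27, 18)
9P: (27, 18) + (12, 34). λ = (34 - 18)/(12 - 27) ≡ 16/22 mod 37. 22⁻¹ ≡ 32 (mod 37), so λ ≡ 31.
  x = λ² - 27 - 12 = 961 - 39 ≡ 34; y = λ·(27 - 34) - 18 ≡ 24. → (34, 24)
10P: (34, 24) + (12, 34). λ = (34 - 24)/(12 - 34) ≡ 10/15 mod 37. 15⁻¹ ≡ 5 (mod 37), so λ ≡ 13.
  x = λ² - 34 - 12 = 169 - 46 ≡ 12; y = λ·(34 - 12) - 24 ≡ 3. → (12, 3)
11P: (12, 3) + (12, 34): same x and y₁ ≡ -y₂, so the sum is the point at infinity.
11P = the point at infinity, so the order is 11.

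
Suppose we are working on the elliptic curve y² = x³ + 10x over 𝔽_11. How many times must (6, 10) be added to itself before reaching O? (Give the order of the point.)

2P: tangent at (6, 10): λ = (3·6² + 10)/(2·10) ≡ 8/9. 9⁻¹ ≡ 5 (mod 11), so λ ≡ 8·5 ≡ 7.
  x = λ² - 6 - 6 = 49 - 12 ≡ 4; y = λ·(6 - 4) - 10 ≡ 4. → (4, 4)
3P: (4, 4) + (6, 10). λ = (10 - 4)/(6 - 4) ≡ 6/2 mod 11. 2⁻¹ ≡ 6 (mod 11), so λ ≡ 3.
  x = λ² - 4 - 6 = 9 - 10 ≡ 10; y = λ·(4 - 10) - 4 ≡ 0. → (10, 0)
4P: (10, 0) + (6, 10). λ = (10 - 0)/(6 - 10) ≡ 10/7 mod 11. 7⁻¹ ≡ 8 (mod 11), so λ ≡ 3.
  x = λ² - 10 - 6 = 9 - 16 ≡ 4; y = λ·(10 - 4) - 0 ≡ 7. → (4, 7)
5P: (4, 7) + (6, 10). λ = (10 - 7)/(6 - 4) ≡ 3/2 mod 11. 2⁻¹ ≡ 6 (mod 11), so λ ≡ 7.
  x = λ² - 4 - 6 = 49 - 10 ≡ 6; y = λ·(4 - 6) - 7 ≡ 1. → (6, 1)
6P: (6, 1) + (6, 10): same x and y₁ ≡ -y₂, so the sum is O.
6P = O, so the order is 6.

6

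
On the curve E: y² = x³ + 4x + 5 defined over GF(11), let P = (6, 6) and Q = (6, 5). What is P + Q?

O

The two points share x = 6 and their y-coordinates satisfy 6 + 5 ≡ 0 (mod 11), so they are inverses. Their sum is the point at infinity.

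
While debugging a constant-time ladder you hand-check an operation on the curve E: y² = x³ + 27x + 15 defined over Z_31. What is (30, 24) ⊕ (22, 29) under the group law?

(30, 24) + (22, 29). λ = (29 - 24)/(22 - 30) ≡ 5/23 mod 31. 23⁻¹ ≡ 27 (mod 31), so λ ≡ 11.
  x = λ² - 30 - 22 = 121 - 52 ≡ 7; y = λ·(30 - 7) - 24 ≡ 12. → (7, 12)

(7, 12)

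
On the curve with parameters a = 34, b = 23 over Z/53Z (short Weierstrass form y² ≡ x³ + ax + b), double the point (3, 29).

(22, 36)

tangent at (3, 29): λ = (3·3² + 34)/(2·29) ≡ 8/5. 5⁻¹ ≡ 32 (mod 53), so λ ≡ 8·32 ≡ 44.
  x = λ² - 3 - 3 = 1936 - 6 ≡ 22; y = λ·(3 - 22) - 29 ≡ 36. → (22, 36)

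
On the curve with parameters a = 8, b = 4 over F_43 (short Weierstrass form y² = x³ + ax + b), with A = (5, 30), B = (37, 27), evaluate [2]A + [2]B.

First 2A:
Repeated addition: build up to 2A.
2A: tangent at (5, 30): λ = (3·5² + 8)/(2·30) ≡ 40/17. 17⁻¹ ≡ 38 (mod 43) since 17·38 = 646 ≡ 1, so λ ≡ 40·38 ≡ 15.
  x = λ² - 5 - 5 = 225 - 10 ≡ 0; y = λ·(5 - 0) - 30 ≡ 2. → (0, 2)
2A = (0, 2).
Next 2B:
Repeated addition: build up to 2B.
2B: tangent at (37, 27): λ = (3·37² + 8)/(2·27) ≡ 30/11. 11⁻¹ ≡ 4 (mod 43) since 11·4 = 44 ≡ 1, so λ ≡ 30·4 ≡ 34.
  x = λ² - 37 - 37 = 1156 - 74 ≡ 7; y = λ·(37 - 7) - 27 ≡ 4. → (7, 4)
2B = (7, 4).
Finally 2A + 2B:
(0, 2) + (7, 4). λ = (4 - 2)/(7 - 0) ≡ 2/7 mod 43. 7⁻¹ ≡ 37 (mod 43), so λ ≡ 31.
  x = λ² - 0 - 7 = 961 - 7 ≡ 8; y = λ·(0 - 8) - 2 ≡ 8. → (8, 8)

(8, 8)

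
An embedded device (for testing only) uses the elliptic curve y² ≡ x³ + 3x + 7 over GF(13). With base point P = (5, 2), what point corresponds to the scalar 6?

(12, 4)

Double-and-add on 6 = (110)₂. Start with P = (5, 2) for the leading 1-bit.
double: tangent at (5, 2): λ = (3·5² + 3)/(2·2) ≡ 0/4. 4⁻¹ ≡ 10 (mod 13), so λ ≡ 0·10 ≡ 0.
  x = λ² - 5 - 5 = 0 - 10 ≡ 3; y = λ·(5 - 3) - 2 ≡ 11. → (3, 11)
add P: (3, 11) + (5, 2). λ = (2 - 11)/(5 - 3) ≡ 4/2 mod 13. 2⁻¹ ≡ 7 (mod 13) since 2·7 = 14 ≡ 1, so λ ≡ 2.
  x = λ² - 3 - 5 = 4 - 8 ≡ 9; y = λ·(3 - 9) - 11 ≡ 3. → (9, 3)
double: tangent at (9, 3): λ = (3·9² + 3)/(2·3) ≡ 12/6. 6⁻¹ ≡ 11 (mod 13), so λ ≡ 12·11 ≡ 2.
  x = λ² - 9 - 9 = 4 - 18 ≡ 12; y = λ·(9 - 12) - 3 ≡ 4. → (12, 4)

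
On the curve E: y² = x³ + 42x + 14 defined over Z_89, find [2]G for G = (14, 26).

(86, 67)

tangent at (14, 26): λ = (3·14² + 42)/(2·26) ≡ 7/52. 52⁻¹ ≡ 12 (mod 89) since 52·12 = 624 ≡ 1, so λ ≡ 7·12 ≡ 84.
  x = λ² - 14 - 14 = 7056 - 28 ≡ 86; y = λ·(14 - 86) - 26 ≡ 67. → (86, 67)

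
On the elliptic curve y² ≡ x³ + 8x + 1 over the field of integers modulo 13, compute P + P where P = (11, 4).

tangent at (11, 4): λ = (3·11² + 8)/(2·4) ≡ 7/8. 8⁻¹ ≡ 5 (mod 13), so λ ≡ 7·5 ≡ 9.
  x = λ² - 11 - 11 = 81 - 22 ≡ 7; y = λ·(11 - 7) - 4 ≡ 6. → (7, 6)

(7, 6)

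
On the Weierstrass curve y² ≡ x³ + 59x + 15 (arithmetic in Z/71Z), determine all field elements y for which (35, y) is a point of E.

15, 56

x³ + 59x + 15 = 44955 ≡ 12 (mod 71).
Square roots of 12 mod 71: 15 and 56 (since 15² = 225 ≡ 12).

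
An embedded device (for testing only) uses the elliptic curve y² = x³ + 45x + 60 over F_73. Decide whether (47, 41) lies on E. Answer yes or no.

yes

y² = 41² ≡ 2; x³ + 45x + 60 = 105998 ≡ 2 (mod 73). 2 = 2.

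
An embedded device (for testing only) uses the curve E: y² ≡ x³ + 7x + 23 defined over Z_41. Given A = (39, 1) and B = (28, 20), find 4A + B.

First 4A:
Double-and-add on 4 = (100)₂. Start with A = (39, 1) for the leading 1-bit.
double: tangent at (39, 1): λ = (3·39² + 7)/(2·1) ≡ 19/2. 2⁻¹ ≡ 21 (mod 41), so λ ≡ 19·21 ≡ 30.
  x = λ² - 39 - 39 = 900 - 78 ≡ 2; y = λ·(39 - 2) - 1 ≡ 2. → (2, 2)
double: tangent at (2, 2): λ = (3·2² + 7)/(2·2) ≡ 19/4. 4⁻¹ ≡ 31 (mod 41), so λ ≡ 19·31 ≡ 15.
  x = λ² - 2 - 2 = 225 - 4 ≡ 16; y = λ·(2 - 16) - 2 ≡ 34. → (16, 34)
4A = (16, 34).
Finally 4A + B:
(16, 34) + (28, 20). λ = (20 - 34)/(28 - 16) ≡ 27/12 mod 41. 12⁻¹ ≡ 24 (mod 41), so λ ≡ 33.
  x = λ² - 16 - 28 = 1089 - 44 ≡ 20; y = λ·(16 - 20) - 34 ≡ 39. → (20, 39)

(20, 39)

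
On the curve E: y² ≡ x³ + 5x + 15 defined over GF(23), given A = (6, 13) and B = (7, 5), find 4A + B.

(7, 5)

First 4A:
Repeated addition: build up to 4A.
2A: tangent at (6, 13): λ = (3·6² + 5)/(2·13) ≡ 21/3. 3⁻¹ ≡ 8 (mod 23), so λ ≡ 21·8 ≡ 7.
  x = λ² - 6 - 6 = 49 - 12 ≡ 14; y = λ·(6 - 14) - 13 ≡ 0. → (14, 0)
3A: (14, 0) + (6, 13). λ = (13 - 0)/(6 - 14) ≡ 13/15 mod 23. 15⁻¹ ≡ 20 (mod 23), so λ ≡ 7.
  x = λ² - 14 - 6 = 49 - 20 ≡ 6; y = λ·(14 - 6) - 0 ≡ 10. → (6, 10)
4A: (6, 10) + (6, 13): same x and y₁ ≡ -y₂, so the sum is O.
4A = O.
Finally 4A + B:
O + (7, 5) = (7, 5) (identity).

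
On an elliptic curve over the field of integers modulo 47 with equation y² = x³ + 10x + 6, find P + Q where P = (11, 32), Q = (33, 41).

(11, 32) + (33, 41). λ = (41 - 32)/(33 - 11) ≡ 9/22 mod 47. 22⁻¹ ≡ 15 (mod 47), so λ ≡ 41.
  x = λ² - 11 - 33 = 1681 - 44 ≡ 39; y = λ·(11 - 39) - 32 ≡ 42. → (39, 42)

(39, 42)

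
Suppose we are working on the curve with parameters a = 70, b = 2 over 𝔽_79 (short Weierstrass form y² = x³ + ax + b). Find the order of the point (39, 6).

2P: tangent at (39, 6): λ = (3·39² + 70)/(2·6) ≡ 51/12. 12⁻¹ ≡ 33 (mod 79) since 12·33 = 396 ≡ 1, so λ ≡ 51·33 ≡ 24.
  x = λ² - 39 - 39 = 576 - 78 ≡ 24; y = λ·(39 - 24) - 6 ≡ 38. → (24, 38)
3P: (24, 38) + (39, 6). λ = (6 - 38)/(39 - 24) ≡ 47/15 mod 79. 15⁻¹ ≡ 58 (mod 79), so λ ≡ 40.
  x = λ² - 24 - 39 = 1600 - 63 ≡ 36; y = λ·(24 - 36) - 38 ≡ 35. → (36, 35)
4P: (36, 35) + (39, 6). λ = (6 - 35)/(39 - 36) ≡ 50/3 mod 79. 3⁻¹ ≡ 53 (mod 79), so λ ≡ 43.
  x = λ² - 36 - 39 = 1849 - 75 ≡ 36; y = λ·(36 - 36) - 35 ≡ 44. → (36, 44)
5P: (36, 44) + (39, 6). λ = (6 - 44)/(39 - 36) ≡ 41/3 mod 79. 3⁻¹ ≡ 53 (mod 79) since 3·53 = 159 ≡ 1, so λ ≡ 40.
  x = λ² - 36 - 39 = 1600 - 75 ≡ 24; y = λ·(36 - 24) - 44 ≡ 41. → (24, 41)
6P: (24, 41) + (39, 6). λ = (6 - 41)/(39 - 24) ≡ 44/15 mod 79. 15⁻¹ ≡ 58 (mod 79) since 15·58 = 870 ≡ 1, so λ ≡ 24.
  x = λ² - 24 - 39 = 576 - 63 ≡ 39; y = λ·(24 - 39) - 41 ≡ 73. → (39, 73)
7P: (39, 73) + (39, 6): same x and y₁ ≡ -y₂, so the sum is O.
7P = O, so the order is 7.

7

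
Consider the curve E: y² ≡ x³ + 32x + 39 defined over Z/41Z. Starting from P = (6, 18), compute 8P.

Repeated addition: build up to 8P.
2P: tangent at (6, 18): λ = (3·6² + 32)/(2·18) ≡ 17/36. 36⁻¹ ≡ 8 (mod 41), so λ ≡ 17·8 ≡ 13.
  x = λ² - 6 - 6 = 169 - 12 ≡ 34; y = λ·(6 - 34) - 18 ≡ 28. → (34, 28)
3P: (34, 28) + (6, 18). λ = (18 - 28)/(6 - 34) ≡ 31/13 mod 41. 13⁻¹ ≡ 19 (mod 41) since 13·19 = 247 ≡ 1, so λ ≡ 15.
  x = λ² - 34 - 6 = 225 - 40 ≡ 21; y = λ·(34 - 21) - 28 ≡ 3. → (21, 3)
4P: (21, 3) + (6, 18). λ = (18 - 3)/(6 - 21) ≡ 15/26 mod 41. 26⁻¹ ≡ 30 (mod 41), so λ ≡ 40.
  x = λ² - 21 - 6 = 1600 - 27 ≡ 15; y = λ·(21 - 15) - 3 ≡ 32. → (15, 32)
5P: (15, 32) + (6, 18). λ = (18 - 32)/(6 - 15) ≡ 27/32 mod 41. 32⁻¹ ≡ 9 (mod 41) since 32·9 = 288 ≡ 1, so λ ≡ 38.
  x = λ² - 15 - 6 = 1444 - 21 ≡ 29; y = λ·(15 - 29) - 32 ≡ 10. → (29, 10)
6P: (29, 10) + (6, 18). λ = (18 - 10)/(6 - 29) ≡ 8/18 mod 41. 18⁻¹ ≡ 16 (mod 41), so λ ≡ 5.
  x = λ² - 29 - 6 = 25 - 35 ≡ 31; y = λ·(29 - 31) - 10 ≡ 21. → (31, 21)
7P: (31, 21) + (6, 18). λ = (18 - 21)/(6 - 31) ≡ 38/16 mod 41. 16⁻¹ ≡ 18 (mod 41), so λ ≡ 28.
  x = λ² - 31 - 6 = 784 - 37 ≡ 9; y = λ·(31 - 9) - 21 ≡ 21. → (9, 21)
8P: (9, 21) + (6, 18). λ = (18 - 21)/(6 - 9) ≡ 38/38 mod 41. 38⁻¹ ≡ 27 (mod 41), so λ ≡ 1.
  x = λ² - 9 - 6 = 1 - 15 ≡ 27; y = λ·(9 - 27) - 21 ≡ 2. → (27, 2)

(27, 2)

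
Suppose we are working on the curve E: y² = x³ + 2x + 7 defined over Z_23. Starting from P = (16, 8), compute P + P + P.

Repeated addition: build up to 3P.
2P: tangent at (16, 8): λ = (3·16² + 2)/(2·8) ≡ 11/16. 16⁻¹ ≡ 13 (mod 23), so λ ≡ 11·13 ≡ 5.
  x = λ² - 16 - 16 = 25 - 32 ≡ 16; y = λ·(16 - 16) - 8 ≡ 15. → (16, 15)
3P: (16, 15) + (16, 8): same x and y₁ ≡ -y₂, so the sum is ∞.

O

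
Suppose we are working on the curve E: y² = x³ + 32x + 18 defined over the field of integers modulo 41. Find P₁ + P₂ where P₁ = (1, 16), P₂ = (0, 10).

(35, 26)

(1, 16) + (0, 10). λ = (10 - 16)/(0 - 1) ≡ 35/40 mod 41. 40⁻¹ ≡ 40 (mod 41) since 40·40 = 1600 ≡ 1, so λ ≡ 6.
  x = λ² - 1 - 0 = 36 - 1 ≡ 35; y = λ·(1 - 35) - 16 ≡ 26. → (35, 26)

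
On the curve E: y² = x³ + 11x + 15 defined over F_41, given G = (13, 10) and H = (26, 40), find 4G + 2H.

(29, 0)

First 4G:
Double-and-add on 4 = (100)₂. Start with G = (13, 10) for the leading 1-bit.
double: tangent at (13, 10): λ = (3·13² + 11)/(2·10) ≡ 26/20. 20⁻¹ ≡ 39 (mod 41), so λ ≡ 26·39 ≡ 30.
  x = λ² - 13 - 13 = 900 - 26 ≡ 13; y = λ·(13 - 13) - 10 ≡ 31. → (13, 31)
double: tangent at (13, 31): λ = (3·13² + 11)/(2·31) ≡ 26/21. 21⁻¹ ≡ 2 (mod 41), so λ ≡ 26·2 ≡ 11.
  x = λ² - 13 - 13 = 121 - 26 ≡ 13; y = λ·(13 - 13) - 31 ≡ 10. → (13, 10)
4G = (13, 10).
Next 2H:
Repeated addition: build up to 2H.
2H: tangent at (26, 40): λ = (3·26² + 11)/(2·40) ≡ 30/39. 39⁻¹ ≡ 20 (mod 41), so λ ≡ 30·20 ≡ 26.
  x = λ² - 26 - 26 = 676 - 52 ≡ 9; y = λ·(26 - 9) - 40 ≡ 33. → (9, 33)
2H = (9, 33).
Finally 4G + 2H:
(13, 10) + (9, 33). λ = (33 - 10)/(9 - 13) ≡ 23/37 mod 41. 37⁻¹ ≡ 10 (mod 41), so λ ≡ 25.
  x = λ² - 13 - 9 = 625 - 22 ≡ 29; y = λ·(13 - 29) - 10 ≡ 0. → (29, 0)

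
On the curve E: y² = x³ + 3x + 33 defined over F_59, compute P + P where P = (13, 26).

(42, 5)

tangent at (13, 26): λ = (3·13² + 3)/(2·26) ≡ 38/52. 52⁻¹ ≡ 42 (mod 59), so λ ≡ 38·42 ≡ 3.
  x = λ² - 13 - 13 = 9 - 26 ≡ 42; y = λ·(13 - 42) - 26 ≡ 5. → (42, 5)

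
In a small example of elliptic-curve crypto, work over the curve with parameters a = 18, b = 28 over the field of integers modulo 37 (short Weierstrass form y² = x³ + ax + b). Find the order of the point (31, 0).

2

2P: (31, 0) + (31, 0): same x and y₁ ≡ -y₂, so the sum is 𝒪.
2P = 𝒪, so the order is 2.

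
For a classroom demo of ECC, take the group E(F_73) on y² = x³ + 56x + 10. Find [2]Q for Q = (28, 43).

tangent at (28, 43): λ = (3·28² + 56)/(2·43) ≡ 72/13. 13⁻¹ ≡ 45 (mod 73), so λ ≡ 72·45 ≡ 28.
  x = λ² - 28 - 28 = 784 - 56 ≡ 71; y = λ·(28 - 71) - 43 ≡ 67. → (71, 67)

(71, 67)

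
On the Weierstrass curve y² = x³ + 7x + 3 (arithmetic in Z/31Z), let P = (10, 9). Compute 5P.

Double-and-add on 5 = (101)₂. Start with P = (10, 9) for the leading 1-bit.
double: tangent at (10, 9): λ = (3·10² + 7)/(2·9) ≡ 28/18. 18⁻¹ ≡ 19 (mod 31), so λ ≡ 28·19 ≡ 5.
  x = λ² - 10 - 10 = 25 - 20 ≡ 5; y = λ·(10 - 5) - 9 ≡ 16. → (5, 16)
double: tangent at (5, 16): λ = (3·5² + 7)/(2·16) ≡ 20/1. 1⁻¹ ≡ 1 (mod 31) since 1·1 = 1 ≡ 1, so λ ≡ 20·1 ≡ 20.
  x = λ² - 5 - 5 = 400 - 10 ≡ 18; y = λ·(5 - 18) - 16 ≡ 3. → (18, 3)
add P: (18, 3) + (10, 9). λ = (9 - 3)/(10 - 18) ≡ 6/23 mod 31. 23⁻¹ ≡ 27 (mod 31) since 23·27 = 621 ≡ 1, so λ ≡ 7.
  x = λ² - 18 - 10 = 49 - 28 ≡ 21; y = λ·(18 - 21) - 3 ≡ 7. → (21, 7)

(21, 7)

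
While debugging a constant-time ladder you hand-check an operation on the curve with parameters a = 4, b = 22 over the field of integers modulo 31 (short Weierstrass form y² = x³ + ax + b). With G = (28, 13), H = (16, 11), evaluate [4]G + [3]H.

First 4G:
Double-and-add on 4 = (100)₂. Start with G = (28, 13) for the leading 1-bit.
double: tangent at (28, 13): λ = (3·28² + 4)/(2·13) ≡ 0/26. 26⁻¹ ≡ 6 (mod 31), so λ ≡ 0·6 ≡ 0.
  x = λ² - 28 - 28 = 0 - 56 ≡ 6; y = λ·(28 - 6) - 13 ≡ 18. → (6, 18)
double: tangent at (6, 18): λ = (3·6² + 4)/(2·18) ≡ 19/5. 5⁻¹ ≡ 25 (mod 31), so λ ≡ 19·25 ≡ 10.
  x = λ² - 6 - 6 = 100 - 12 ≡ 26; y = λ·(6 - 26) - 18 ≡ 30. → (26, 30)
4G = (26, 30).
Next 3H:
Repeated addition: build up to 3H.
2H: tangent at (16, 11): λ = (3·16² + 4)/(2·11) ≡ 28/22. 22⁻¹ ≡ 24 (mod 31) since 22·24 = 528 ≡ 1, so λ ≡ 28·24 ≡ 21.
  x = λ² - 16 - 16 = 441 - 32 ≡ 6; y = λ·(16 - 6) - 11 ≡ 13. → (6, 13)
3H: (6, 13) + (16, 11). λ = (11 - 13)/(16 - 6) ≡ 29/10 mod 31. 10⁻¹ ≡ 28 (mod 31) since 10·28 = 280 ≡ 1, so λ ≡ 6.
  x = λ² - 6 - 16 = 36 - 22 ≡ 14; y = λ·(6 - 14) - 13 ≡ 1. → (14, 1)
3H = (14, 1).
Finally 4G + 3H:
(26, 30) + (14, 1). λ = (1 - 30)/(14 - 26) ≡ 2/19 mod 31. 19⁻¹ ≡ 18 (mod 31), so λ ≡ 5.
  x = λ² - 26 - 14 = 25 - 40 ≡ 16; y = λ·(26 - 16) - 30 ≡ 20. → (16, 20)

(16, 20)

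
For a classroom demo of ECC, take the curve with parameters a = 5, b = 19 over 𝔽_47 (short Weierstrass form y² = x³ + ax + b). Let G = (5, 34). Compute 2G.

(27, 12)

tangent at (5, 34): λ = (3·5² + 5)/(2·34) ≡ 33/21. 21⁻¹ ≡ 9 (mod 47), so λ ≡ 33·9 ≡ 15.
  x = λ² - 5 - 5 = 225 - 10 ≡ 27; y = λ·(5 - 27) - 34 ≡ 12. → (27, 12)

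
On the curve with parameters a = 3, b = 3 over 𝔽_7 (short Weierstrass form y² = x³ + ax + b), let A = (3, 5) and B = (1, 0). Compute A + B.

(4, 3)

(3, 5) + (1, 0). λ = (0 - 5)/(1 - 3) ≡ 2/5 mod 7. 5⁻¹ ≡ 3 (mod 7) since 5·3 = 15 ≡ 1, so λ ≡ 6.
  x = λ² - 3 - 1 = 36 - 4 ≡ 4; y = λ·(3 - 4) - 5 ≡ 3. → (4, 3)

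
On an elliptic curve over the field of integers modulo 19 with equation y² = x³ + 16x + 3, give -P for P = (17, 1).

(17, 18)

-(17, 1) = (17, -1 mod 19) = (17, 18).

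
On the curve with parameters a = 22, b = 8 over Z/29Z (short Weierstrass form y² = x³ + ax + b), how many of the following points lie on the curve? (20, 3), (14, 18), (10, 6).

1

(20, 3): 3² ≡ 9, rhs ≡ 9 → on.
(14, 18): 18² ≡ 5, rhs ≡ 15 → off.
(10, 6): 6² ≡ 7, rhs ≡ 10 → off.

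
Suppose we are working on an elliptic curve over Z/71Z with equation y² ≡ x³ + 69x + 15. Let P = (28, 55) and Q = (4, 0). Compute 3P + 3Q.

(21, 2)

First 3P:
Repeated addition: build up to 3P.
2P: tangent at (28, 55): λ = (3·28² + 69)/(2·55) ≡ 7/39. 39⁻¹ ≡ 51 (mod 71), so λ ≡ 7·51 ≡ 2.
  x = λ² - 28 - 28 = 4 - 56 ≡ 19; y = λ·(28 - 19) - 55 ≡ 34. → (19, 34)
3P: (19, 34) + (28, 55). λ = (55 - 34)/(28 - 19) ≡ 21/9 mod 71. 9⁻¹ ≡ 8 (mod 71) since 9·8 = 72 ≡ 1, so λ ≡ 26.
  x = λ² - 19 - 28 = 676 - 47 ≡ 61; y = λ·(19 - 61) - 34 ≡ 10. → (61, 10)
3P = (61, 10).
Next 3Q:
Repeated addition: build up to 3Q.
2Q: (4, 0) + (4, 0): same x and y₁ ≡ -y₂, so the sum is O.
3Q: O + (4, 0) = (4, 0) (identity).
3Q = (4, 0).
Finally 3P + 3Q:
(61, 10) + (4, 0). λ = (0 - 10)/(4 - 61) ≡ 61/14 mod 71. 14⁻¹ ≡ 66 (mod 71) since 14·66 = 924 ≡ 1, so λ ≡ 50.
  x = λ² - 61 - 4 = 2500 - 65 ≡ 21; y = λ·(61 - 21) - 10 ≡ 2. → (21, 2)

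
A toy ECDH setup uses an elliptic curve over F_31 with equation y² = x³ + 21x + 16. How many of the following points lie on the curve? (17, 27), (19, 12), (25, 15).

(17, 27): 27² ≡ 16, rhs ≡ 16 → on.
(19, 12): 12² ≡ 20, rhs ≡ 20 → on.
(25, 15): 15² ≡ 8, rhs ≡ 15 → off.

2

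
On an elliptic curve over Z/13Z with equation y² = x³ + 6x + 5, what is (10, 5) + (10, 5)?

tangent at (10, 5): λ = (3·10² + 6)/(2·5) ≡ 7/10. 10⁻¹ ≡ 4 (mod 13) since 10·4 = 40 ≡ 1, so λ ≡ 7·4 ≡ 2.
  x = λ² - 10 - 10 = 4 - 20 ≡ 10; y = λ·(10 - 10) - 5 ≡ 8. → (10, 8)

(10, 8)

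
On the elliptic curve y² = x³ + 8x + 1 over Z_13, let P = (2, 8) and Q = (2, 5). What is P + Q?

The two points share x = 2 and their y-coordinates satisfy 8 + 5 ≡ 0 (mod 13), so they are inverses. Their sum is the point at infinity.

O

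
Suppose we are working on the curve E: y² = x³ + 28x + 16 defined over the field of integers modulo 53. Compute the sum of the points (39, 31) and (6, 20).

(14, 48)

(39, 31) + (6, 20). λ = (20 - 31)/(6 - 39) ≡ 42/20 mod 53. 20⁻¹ ≡ 8 (mod 53), so λ ≡ 18.
  x = λ² - 39 - 6 = 324 - 45 ≡ 14; y = λ·(39 - 14) - 31 ≡ 48. → (14, 48)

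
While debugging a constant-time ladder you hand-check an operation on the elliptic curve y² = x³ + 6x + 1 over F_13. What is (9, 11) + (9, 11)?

tangent at (9, 11): λ = (3·9² + 6)/(2·11) ≡ 2/9. 9⁻¹ ≡ 3 (mod 13), so λ ≡ 2·3 ≡ 6.
  x = λ² - 9 - 9 = 36 - 18 ≡ 5; y = λ·(9 - 5) - 11 ≡ 0. → (5, 0)

(5, 0)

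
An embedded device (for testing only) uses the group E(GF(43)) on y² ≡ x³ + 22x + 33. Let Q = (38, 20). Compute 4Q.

(17, 17)

Repeated addition: build up to 4Q.
2Q: tangent at (38, 20): λ = (3·38² + 22)/(2·20) ≡ 11/40. 40⁻¹ ≡ 14 (mod 43) since 40·14 = 560 ≡ 1, so λ ≡ 11·14 ≡ 25.
  x = λ² - 38 - 38 = 625 - 76 ≡ 33; y = λ·(38 - 33) - 20 ≡ 19. → (33, 19)
3Q: (33, 19) + (38, 20). λ = (20 - 19)/(38 - 33) ≡ 1/5 mod 43. 5⁻¹ ≡ 26 (mod 43), so λ ≡ 26.
  x = λ² - 33 - 38 = 676 - 71 ≡ 3; y = λ·(33 - 3) - 19 ≡ 30. → (3, 30)
4Q: (3, 30) + (38, 20). λ = (20 - 30)/(38 - 3) ≡ 33/35 mod 43. 35⁻¹ ≡ 16 (mod 43), so λ ≡ 12.
  x = λ² - 3 - 38 = 144 - 41 ≡ 17; y = λ·(3 - 17) - 30 ≡ 17. → (17, 17)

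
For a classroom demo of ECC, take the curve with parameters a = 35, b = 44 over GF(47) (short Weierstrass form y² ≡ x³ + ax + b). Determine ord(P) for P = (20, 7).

10

2P: tangent at (20, 7): λ = (3·20² + 35)/(2·7) ≡ 13/14. 14⁻¹ ≡ 37 (mod 47), so λ ≡ 13·37 ≡ 11.
  x = λ² - 20 - 20 = 121 - 40 ≡ 34; y = λ·(20 - 34) - 7 ≡ 27. → (34, 27)
3P: (34, 27) + (20, 7). λ = (7 - 27)/(20 - 34) ≡ 27/33 mod 47. 33⁻¹ ≡ 10 (mod 47), so λ ≡ 35.
  x = λ² - 34 - 20 = 1225 - 54 ≡ 43; y = λ·(34 - 43) - 27 ≡ 34. → (43, 34)
4P: (43, 34) + (20, 7). λ = (7 - 34)/(20 - 43) ≡ 20/24 mod 47. 24⁻¹ ≡ 2 (mod 47), so λ ≡ 40.
  x = λ² - 43 - 20 = 1600 - 63 ≡ 33; y = λ·(43 - 33) - 34 ≡ 37. → (33, 37)
5P: (33, 37) + (20, 7). λ = (7 - 37)/(20 - 33) ≡ 17/34 mod 47. 34⁻¹ ≡ 18 (mod 47), so λ ≡ 24.
  x = λ² - 33 - 20 = 576 - 53 ≡ 6; y = λ·(33 - 6) - 37 ≡ 0. → (6, 0)
6P: (6, 0) + (20, 7). λ = (7 - 0)/(20 - 6) ≡ 7/14 mod 47. 14⁻¹ ≡ 37 (mod 47), so λ ≡ 24.
  x = λ² - 6 - 20 = 576 - 26 ≡ 33; y = λ·(6 - 33) - 0 ≡ 10. → (33, 10)
7P: (33, 10) + (20, 7). λ = (7 - 10)/(20 - 33) ≡ 44/34 mod 47. 34⁻¹ ≡ 18 (mod 47), so λ ≡ 40.
  x = λ² - 33 - 20 = 1600 - 53 ≡ 43; y = λ·(33 - 43) - 10 ≡ 13. → (43, 13)
8P: (43, 13) + (20, 7). λ = (7 - 13)/(20 - 43) ≡ 41/24 mod 47. 24⁻¹ ≡ 2 (mod 47) since 24·2 = 48 ≡ 1, so λ ≡ 35.
  x = λ² - 43 - 20 = 1225 - 63 ≡ 34; y = λ·(43 - 34) - 13 ≡ 20. → (34, 20)
9P: (34, 20) + (20, 7). λ = (7 - 20)/(20 - 34) ≡ 34/33 mod 47. 33⁻¹ ≡ 10 (mod 47), so λ ≡ 11.
  x = λ² - 34 - 20 = 121 - 54 ≡ 20; y = λ·(34 - 20) - 20 ≡ 40. → (20, 40)
10P: (20, 40) + (20, 7): same x and y₁ ≡ -y₂, so the sum is 𝒪.
10P = 𝒪, so the order is 10.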